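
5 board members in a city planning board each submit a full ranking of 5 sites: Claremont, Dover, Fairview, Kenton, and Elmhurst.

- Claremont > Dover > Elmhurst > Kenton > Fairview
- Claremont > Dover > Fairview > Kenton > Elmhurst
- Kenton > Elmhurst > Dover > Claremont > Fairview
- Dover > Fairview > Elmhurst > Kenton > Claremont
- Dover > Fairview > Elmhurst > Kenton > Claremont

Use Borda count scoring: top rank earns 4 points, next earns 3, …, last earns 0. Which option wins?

Borda scores:
  Claremont: 4 + 4 + 1 + 0 + 0 = 9
  Dover: 3 + 3 + 2 + 4 + 4 = 16
  Fairview: 0 + 2 + 0 + 3 + 3 = 8
  Kenton: 1 + 1 + 4 + 1 + 1 = 8
  Elmhurst: 2 + 0 + 3 + 2 + 2 = 9
Dover has the highest total.

Dover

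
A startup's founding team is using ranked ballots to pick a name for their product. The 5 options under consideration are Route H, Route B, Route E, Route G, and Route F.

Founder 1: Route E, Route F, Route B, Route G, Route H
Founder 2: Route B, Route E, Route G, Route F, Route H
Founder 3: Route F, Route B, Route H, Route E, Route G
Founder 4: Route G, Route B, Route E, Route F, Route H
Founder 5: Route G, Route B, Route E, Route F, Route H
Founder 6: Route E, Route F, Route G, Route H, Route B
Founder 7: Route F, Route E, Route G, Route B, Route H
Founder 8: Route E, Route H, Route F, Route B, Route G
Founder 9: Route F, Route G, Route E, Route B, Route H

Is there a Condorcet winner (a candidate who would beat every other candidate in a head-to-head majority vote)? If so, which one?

Head-to-head results (9 voters total):
Route H vs Route B: Route B wins 7–2.
Route H vs Route E: Route E wins 8–1.
Route H vs Route G: Route G wins 7–2.
Route H vs Route F: Route F wins 8–1.
Route B vs Route E: Route E wins 5–4.
Route B vs Route G: Route G wins 5–4.
Route B vs Route F: Route F wins 6–3.
Route E vs Route G: Route E wins 6–3.
Route E vs Route F: Route E wins 6–3.
Route G vs Route F: Route F wins 6–3.
Route E beats each rival — Route H (8–1), Route B (5–4), Route G (6–3), Route F (6–3) — so Route E is the Condorcet winner.

Route E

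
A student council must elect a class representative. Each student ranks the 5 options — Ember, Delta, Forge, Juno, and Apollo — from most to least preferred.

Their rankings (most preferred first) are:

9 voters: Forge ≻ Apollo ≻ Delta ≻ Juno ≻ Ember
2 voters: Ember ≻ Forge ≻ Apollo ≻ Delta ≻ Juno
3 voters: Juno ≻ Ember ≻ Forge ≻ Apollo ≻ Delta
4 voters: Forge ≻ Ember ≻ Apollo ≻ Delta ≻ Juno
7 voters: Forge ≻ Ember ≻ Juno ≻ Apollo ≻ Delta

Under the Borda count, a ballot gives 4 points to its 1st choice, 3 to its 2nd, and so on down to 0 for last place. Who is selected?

Borda scores:
  Ember: 9·0 + 2·4 + 3·3 + 4·3 + 7·3 = 50
  Delta: 9·2 + 2·1 + 3·0 + 4·1 + 7·0 = 24
  Forge: 9·4 + 2·3 + 3·2 + 4·4 + 7·4 = 92
  Juno: 9·1 + 2·0 + 3·4 + 4·0 + 7·2 = 35
  Apollo: 9·3 + 2·2 + 3·1 + 4·2 + 7·1 = 49
Forge has the highest total.

Forge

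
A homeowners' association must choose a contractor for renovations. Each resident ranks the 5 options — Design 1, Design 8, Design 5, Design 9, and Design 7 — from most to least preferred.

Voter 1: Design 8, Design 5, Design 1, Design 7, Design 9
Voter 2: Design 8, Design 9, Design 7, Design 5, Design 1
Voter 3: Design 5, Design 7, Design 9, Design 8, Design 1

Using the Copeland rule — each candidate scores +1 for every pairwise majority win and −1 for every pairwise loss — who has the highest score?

Design 8

Pairwise results:
  Design 1 vs Design 8: Design 8 wins 3–0.
  Design 1 vs Design 5: Design 5 wins 3–0.
  Design 1 vs Design 9: Design 9 wins 2–1.
  Design 1 vs Design 7: Design 7 wins 2–1.
  Design 8 vs Design 5: Design 8 wins 2–1.
  Design 8 vs Design 9: Design 8 wins 2–1.
  Design 8 vs Design 7: Design 8 wins 2–1.
  Design 5 vs Design 9: Design 5 wins 2–1.
  Design 5 vs Design 7: Design 5 wins 2–1.
  Design 9 vs Design 7: Design 7 wins 2–1.
Copeland scores (wins − losses):
  Design 1: 0 − 4 = -4
  Design 8: 4 − 0 = 4
  Design 5: 3 − 1 = 2
  Design 9: 1 − 3 = -2
  Design 7: 2 − 2 = 0
Design 8 has the best Copeland score.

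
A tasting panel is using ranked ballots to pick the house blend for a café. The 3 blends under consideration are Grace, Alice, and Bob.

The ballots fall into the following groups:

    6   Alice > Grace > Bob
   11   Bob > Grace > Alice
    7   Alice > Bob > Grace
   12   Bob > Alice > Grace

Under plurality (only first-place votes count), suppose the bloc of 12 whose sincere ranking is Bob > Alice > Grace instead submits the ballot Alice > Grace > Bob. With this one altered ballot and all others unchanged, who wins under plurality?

Alice

First-place totals with the altered ballot: Grace 0, Alice 25, Bob 11.
The switch changes the winner from Bob to Alice.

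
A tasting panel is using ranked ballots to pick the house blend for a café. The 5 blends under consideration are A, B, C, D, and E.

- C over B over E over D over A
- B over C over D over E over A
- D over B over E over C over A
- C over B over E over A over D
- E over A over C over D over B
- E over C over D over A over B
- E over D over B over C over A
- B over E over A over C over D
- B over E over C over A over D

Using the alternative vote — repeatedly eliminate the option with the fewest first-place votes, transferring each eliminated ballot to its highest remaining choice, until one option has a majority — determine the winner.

Round 1: B 3, E 3, C 2, D 1, A 0. A has the fewest and is eliminated.
Round 2: B 3, E 3, C 2, D 1. D has the fewest and is eliminated.
Round 3: B 4, E 3, C 2. C has the fewest and is eliminated.
Round 4: B 6, E 3. B has a majority.

B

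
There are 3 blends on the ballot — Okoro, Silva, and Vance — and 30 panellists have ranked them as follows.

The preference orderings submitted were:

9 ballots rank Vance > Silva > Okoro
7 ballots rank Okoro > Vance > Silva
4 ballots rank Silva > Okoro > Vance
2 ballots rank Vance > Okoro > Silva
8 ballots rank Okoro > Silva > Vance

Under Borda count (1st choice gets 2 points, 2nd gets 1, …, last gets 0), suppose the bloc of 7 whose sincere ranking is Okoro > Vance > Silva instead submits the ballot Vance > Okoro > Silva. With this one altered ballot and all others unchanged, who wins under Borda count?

Borda totals with the altered ballot: Okoro 29, Silva 25, Vance 36.
The switch changes the winner from Okoro to Vance.

Vance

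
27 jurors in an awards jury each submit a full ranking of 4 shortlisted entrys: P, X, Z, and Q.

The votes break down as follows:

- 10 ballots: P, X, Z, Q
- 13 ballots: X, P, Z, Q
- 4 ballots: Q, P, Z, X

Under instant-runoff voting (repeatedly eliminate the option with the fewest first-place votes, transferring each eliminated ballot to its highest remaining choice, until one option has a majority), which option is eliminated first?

Round 1: X 13, P 10, Q 4, Z 0. Z has the fewest and is eliminated.
Round 2: X 13, P 10, Q 4. Q has the fewest and is eliminated.
Round 3: P 14, X 13. P has a majority.

Z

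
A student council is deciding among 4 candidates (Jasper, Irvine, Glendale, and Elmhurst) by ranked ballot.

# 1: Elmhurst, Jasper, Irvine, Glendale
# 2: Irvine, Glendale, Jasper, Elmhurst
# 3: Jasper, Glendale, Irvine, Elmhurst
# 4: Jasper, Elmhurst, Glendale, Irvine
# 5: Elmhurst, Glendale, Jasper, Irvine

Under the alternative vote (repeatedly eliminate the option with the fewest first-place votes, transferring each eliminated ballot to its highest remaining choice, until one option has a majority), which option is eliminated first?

Glendale

Round 1: Jasper 2, Elmhurst 2, Irvine 1, Glendale 0. Glendale has the fewest and is eliminated.
Round 2: Jasper 2, Elmhurst 2, Irvine 1. Irvine has the fewest and is eliminated.
Round 3: Jasper 3, Elmhurst 2. Jasper has a majority.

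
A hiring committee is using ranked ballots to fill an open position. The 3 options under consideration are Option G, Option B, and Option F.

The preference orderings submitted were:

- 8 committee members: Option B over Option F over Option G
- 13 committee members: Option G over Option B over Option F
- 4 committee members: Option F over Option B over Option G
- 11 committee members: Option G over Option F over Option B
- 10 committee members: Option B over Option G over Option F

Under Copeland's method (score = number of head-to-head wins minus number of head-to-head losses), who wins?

Pairwise results:
  Option G vs Option B: Option G wins 24–22.
  Option G vs Option F: Option G wins 34–12.
  Option B vs Option F: Option B wins 31–15.
Copeland scores (wins − losses):
  Option G: 2 − 0 = 2
  Option B: 1 − 1 = 0
  Option F: 0 − 2 = -2
Option G has the best Copeland score.

Option G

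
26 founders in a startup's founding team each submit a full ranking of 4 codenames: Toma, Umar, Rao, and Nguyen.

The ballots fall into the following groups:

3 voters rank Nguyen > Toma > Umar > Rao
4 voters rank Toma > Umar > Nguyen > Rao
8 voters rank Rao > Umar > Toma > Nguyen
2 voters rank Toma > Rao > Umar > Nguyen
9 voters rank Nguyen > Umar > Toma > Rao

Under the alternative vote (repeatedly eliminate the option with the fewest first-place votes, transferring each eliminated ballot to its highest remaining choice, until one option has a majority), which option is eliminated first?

Round 1: Nguyen 12, Rao 8, Toma 6, Umar 0. Umar has the fewest and is eliminated.
Round 2: Nguyen 12, Rao 8, Toma 6. Toma has the fewest and is eliminated.
Round 3: Nguyen 16, Rao 10. Nguyen has a majority.

Umar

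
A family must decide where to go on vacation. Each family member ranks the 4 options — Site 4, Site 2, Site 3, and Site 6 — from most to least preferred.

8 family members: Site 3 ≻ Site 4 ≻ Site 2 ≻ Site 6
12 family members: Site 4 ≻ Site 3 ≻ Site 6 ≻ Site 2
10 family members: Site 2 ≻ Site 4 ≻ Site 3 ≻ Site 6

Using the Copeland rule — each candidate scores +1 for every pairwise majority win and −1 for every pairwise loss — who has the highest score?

Pairwise results:
  Site 4 vs Site 2: Site 4 wins 20–10.
  Site 4 vs Site 3: Site 4 wins 22–8.
  Site 4 vs Site 6: Site 4 wins 30–0.
  Site 2 vs Site 3: Site 3 wins 20–10.
  Site 2 vs Site 6: Site 2 wins 18–12.
  Site 3 vs Site 6: Site 3 wins 30–0.
Copeland scores (wins − losses):
  Site 4: 3 − 0 = 3
  Site 2: 1 − 2 = -1
  Site 3: 2 − 1 = 1
  Site 6: 0 − 3 = -3
Site 4 has the best Copeland score.

Site 4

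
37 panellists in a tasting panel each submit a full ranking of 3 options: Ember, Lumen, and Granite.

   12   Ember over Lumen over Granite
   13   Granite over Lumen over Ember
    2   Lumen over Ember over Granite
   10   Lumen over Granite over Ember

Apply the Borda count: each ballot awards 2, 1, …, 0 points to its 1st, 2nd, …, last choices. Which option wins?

Lumen

Borda scores:
  Ember: 12·2 + 13·0 + 2·1 + 10·0 = 26
  Lumen: 12·1 + 13·1 + 2·2 + 10·2 = 49
  Granite: 12·0 + 13·2 + 2·0 + 10·1 = 36
Lumen has the highest total.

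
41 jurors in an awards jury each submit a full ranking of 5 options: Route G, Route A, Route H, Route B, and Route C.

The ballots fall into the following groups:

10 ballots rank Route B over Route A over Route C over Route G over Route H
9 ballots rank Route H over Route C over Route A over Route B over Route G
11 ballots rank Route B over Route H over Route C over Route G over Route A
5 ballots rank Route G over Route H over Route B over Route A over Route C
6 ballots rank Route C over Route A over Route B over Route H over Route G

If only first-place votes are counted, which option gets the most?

First-place vote totals:
  Route G: 5
  Route A: 0
  Route H: 9
  Route B: 21
  Route C: 6
Route B has the most first-place votes.

Route B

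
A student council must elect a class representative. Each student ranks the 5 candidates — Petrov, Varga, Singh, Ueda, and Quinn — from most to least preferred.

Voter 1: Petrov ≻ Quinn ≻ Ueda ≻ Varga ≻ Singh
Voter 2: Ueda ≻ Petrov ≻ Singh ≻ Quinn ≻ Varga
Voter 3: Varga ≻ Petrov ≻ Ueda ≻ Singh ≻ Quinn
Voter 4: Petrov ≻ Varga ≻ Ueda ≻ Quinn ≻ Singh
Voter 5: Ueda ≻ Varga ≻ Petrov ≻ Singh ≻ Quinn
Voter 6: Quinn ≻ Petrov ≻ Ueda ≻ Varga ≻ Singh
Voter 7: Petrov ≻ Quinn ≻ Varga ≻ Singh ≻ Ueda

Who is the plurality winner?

First-place vote totals:
  Petrov: 3
  Varga: 1
  Singh: 0
  Ueda: 2
  Quinn: 1
Petrov has the most first-place votes.

Petrov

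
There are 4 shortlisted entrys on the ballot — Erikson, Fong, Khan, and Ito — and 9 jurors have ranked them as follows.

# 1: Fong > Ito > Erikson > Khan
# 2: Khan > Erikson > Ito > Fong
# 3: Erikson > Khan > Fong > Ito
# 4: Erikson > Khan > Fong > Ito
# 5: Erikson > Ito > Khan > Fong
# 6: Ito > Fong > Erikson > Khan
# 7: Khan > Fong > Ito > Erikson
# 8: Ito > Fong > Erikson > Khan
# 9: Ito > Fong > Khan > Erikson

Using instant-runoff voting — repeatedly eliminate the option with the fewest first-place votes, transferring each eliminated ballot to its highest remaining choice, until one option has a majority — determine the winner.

Round 1: Erikson 3, Ito 3, Khan 2, Fong 1. Fong has the fewest and is eliminated.
Round 2: Ito 4, Erikson 3, Khan 2. Khan has the fewest and is eliminated.
Round 3: Ito 5, Erikson 4. Ito has a majority.

Ito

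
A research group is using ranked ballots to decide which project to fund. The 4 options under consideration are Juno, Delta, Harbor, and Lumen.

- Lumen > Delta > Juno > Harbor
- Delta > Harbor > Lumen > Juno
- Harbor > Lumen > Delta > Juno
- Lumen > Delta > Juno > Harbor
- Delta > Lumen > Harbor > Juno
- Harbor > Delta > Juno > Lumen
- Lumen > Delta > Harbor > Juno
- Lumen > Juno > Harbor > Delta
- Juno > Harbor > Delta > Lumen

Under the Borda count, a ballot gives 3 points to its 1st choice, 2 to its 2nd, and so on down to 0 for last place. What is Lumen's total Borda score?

Borda scores:
  Juno: 1 + 0 + 0 + 1 + 0 + 1 + 0 + 2 + 3 = 8
  Delta: 2 + 3 + 1 + 2 + 3 + 2 + 2 + 0 + 1 = 16
  Harbor: 0 + 2 + 3 + 0 + 1 + 3 + 1 + 1 + 2 = 13
  Lumen: 3 + 1 + 2 + 3 + 2 + 0 + 3 + 3 + 0 = 17

17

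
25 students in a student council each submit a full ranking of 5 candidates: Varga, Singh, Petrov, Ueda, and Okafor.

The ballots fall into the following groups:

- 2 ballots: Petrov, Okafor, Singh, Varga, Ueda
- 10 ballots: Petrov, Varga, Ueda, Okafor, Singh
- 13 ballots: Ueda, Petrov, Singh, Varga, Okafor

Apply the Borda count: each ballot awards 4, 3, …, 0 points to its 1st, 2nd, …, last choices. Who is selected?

Borda scores:
  Varga: 2·1 + 10·3 + 13·1 = 45
  Singh: 2·2 + 10·0 + 13·2 = 30
  Petrov: 2·4 + 10·4 + 13·3 = 87
  Ueda: 2·0 + 10·2 + 13·4 = 72
  Okafor: 2·3 + 10·1 + 13·0 = 16
Petrov has the highest total.

Petrov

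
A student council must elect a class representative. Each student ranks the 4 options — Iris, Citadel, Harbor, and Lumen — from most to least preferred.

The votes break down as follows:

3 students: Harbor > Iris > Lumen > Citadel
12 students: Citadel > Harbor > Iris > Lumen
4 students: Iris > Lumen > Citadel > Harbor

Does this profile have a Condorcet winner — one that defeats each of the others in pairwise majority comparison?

Head-to-head results (19 voters total):
Iris vs Citadel: Citadel wins 12–7.
Iris vs Harbor: Harbor wins 15–4.
Iris vs Lumen: Iris wins 19–0.
Citadel vs Harbor: Citadel wins 16–3.
Citadel vs Lumen: Citadel wins 12–7.
Harbor vs Lumen: Harbor wins 15–4.
Citadel beats each rival — Iris (12–7), Harbor (16–3), Lumen (12–7) — so Citadel is the Condorcet winner.

Yes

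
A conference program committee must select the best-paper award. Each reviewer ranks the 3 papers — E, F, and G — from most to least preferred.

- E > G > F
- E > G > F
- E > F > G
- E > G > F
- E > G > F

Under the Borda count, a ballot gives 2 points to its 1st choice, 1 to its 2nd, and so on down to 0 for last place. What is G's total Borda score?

4

Borda scores:
  E: 2 + 2 + 2 + 2 + 2 = 10
  F: 0 + 0 + 1 + 0 + 0 = 1
  G: 1 + 1 + 0 + 1 + 1 = 4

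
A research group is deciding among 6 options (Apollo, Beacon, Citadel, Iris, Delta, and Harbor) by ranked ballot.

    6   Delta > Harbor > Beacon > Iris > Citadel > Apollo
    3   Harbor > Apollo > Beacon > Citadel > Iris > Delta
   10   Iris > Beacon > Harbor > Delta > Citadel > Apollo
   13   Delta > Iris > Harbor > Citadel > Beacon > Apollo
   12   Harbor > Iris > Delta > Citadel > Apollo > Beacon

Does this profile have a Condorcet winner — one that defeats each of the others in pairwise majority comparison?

Head-to-head results (44 voters total):
Apollo vs Beacon: Beacon wins 29–15.
Apollo vs Citadel: Citadel wins 41–3.
Apollo vs Iris: Iris wins 41–3.
Apollo vs Delta: Delta wins 41–3.
Apollo vs Harbor: Harbor wins 44–0.
Beacon vs Citadel: Citadel wins 25–19.
Beacon vs Iris: Iris wins 35–9.
Beacon vs Delta: Delta wins 31–13.
Beacon vs Harbor: Harbor wins 34–10.
Citadel vs Iris: Iris wins 41–3.
Citadel vs Delta: Delta wins 41–3.
Citadel vs Harbor: Harbor wins 44–0.
Iris vs Delta: Iris wins 25–19.
Iris vs Harbor: Iris wins 23–21.
Delta vs Harbor: Harbor wins 25–19.
Iris beats each rival — Apollo (41–3), Beacon (35–9), Citadel (41–3), Delta (25–19), Harbor (23–21) — so Iris is the Condorcet winner.

Yes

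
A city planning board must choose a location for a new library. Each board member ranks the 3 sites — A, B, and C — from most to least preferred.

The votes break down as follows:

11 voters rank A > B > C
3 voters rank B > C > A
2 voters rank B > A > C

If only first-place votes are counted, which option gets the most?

A

First-place vote totals:
  A: 11
  B: 5
  C: 0
A has the most first-place votes.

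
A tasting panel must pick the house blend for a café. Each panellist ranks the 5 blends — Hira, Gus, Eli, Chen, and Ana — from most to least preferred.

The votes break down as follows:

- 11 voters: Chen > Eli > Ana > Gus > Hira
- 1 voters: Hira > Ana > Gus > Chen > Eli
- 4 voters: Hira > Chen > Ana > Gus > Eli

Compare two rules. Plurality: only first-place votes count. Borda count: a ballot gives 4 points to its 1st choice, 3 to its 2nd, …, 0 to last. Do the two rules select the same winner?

Plurality first-place counts: Hira 5, Gus 0, Eli 0, Chen 11, Ana 0 → Chen.
Borda totals: Hira 20, Gus 17, Eli 33, Chen 57, Ana 33 → Chen.
The two rules agree on Chen.

Yes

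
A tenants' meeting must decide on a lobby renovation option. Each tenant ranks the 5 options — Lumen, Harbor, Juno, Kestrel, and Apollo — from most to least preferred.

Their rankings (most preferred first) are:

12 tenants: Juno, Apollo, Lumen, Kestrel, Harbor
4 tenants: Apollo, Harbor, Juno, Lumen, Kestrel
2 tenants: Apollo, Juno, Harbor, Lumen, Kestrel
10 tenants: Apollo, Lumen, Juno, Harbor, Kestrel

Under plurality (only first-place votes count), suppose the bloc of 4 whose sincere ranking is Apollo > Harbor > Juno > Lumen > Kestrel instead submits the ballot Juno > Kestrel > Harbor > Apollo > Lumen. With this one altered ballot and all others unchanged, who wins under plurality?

Juno

First-place totals with the altered ballot: Lumen 0, Harbor 0, Juno 16, Kestrel 0, Apollo 12.
The switch changes the winner from Apollo to Juno.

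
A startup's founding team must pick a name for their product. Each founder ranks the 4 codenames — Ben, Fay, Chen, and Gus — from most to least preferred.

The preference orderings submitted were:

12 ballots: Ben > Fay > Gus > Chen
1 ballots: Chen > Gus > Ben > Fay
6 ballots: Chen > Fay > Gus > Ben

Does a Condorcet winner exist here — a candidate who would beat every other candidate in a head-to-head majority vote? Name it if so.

Ben

Head-to-head results (19 voters total):
Ben vs Fay: Ben wins 13–6.
Ben vs Chen: Ben wins 12–7.
Ben vs Gus: Ben wins 12–7.
Fay vs Chen: Fay wins 12–7.
Fay vs Gus: Fay wins 18–1.
Chen vs Gus: Gus wins 12–7.
Ben beats each rival — Fay (13–6), Chen (12–7), Gus (12–7) — so Ben is the Condorcet winner.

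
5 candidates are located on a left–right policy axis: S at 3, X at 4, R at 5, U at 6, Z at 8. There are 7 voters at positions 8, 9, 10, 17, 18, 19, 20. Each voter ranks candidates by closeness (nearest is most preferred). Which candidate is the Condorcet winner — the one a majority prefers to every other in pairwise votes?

Z

With single-peaked preferences on a line, the Condorcet winner is the candidate closest to the median voter.
The median voter (position 17) is closest to Z at 8.
Check: Z vs U — voters closer to Z: 7 of 7.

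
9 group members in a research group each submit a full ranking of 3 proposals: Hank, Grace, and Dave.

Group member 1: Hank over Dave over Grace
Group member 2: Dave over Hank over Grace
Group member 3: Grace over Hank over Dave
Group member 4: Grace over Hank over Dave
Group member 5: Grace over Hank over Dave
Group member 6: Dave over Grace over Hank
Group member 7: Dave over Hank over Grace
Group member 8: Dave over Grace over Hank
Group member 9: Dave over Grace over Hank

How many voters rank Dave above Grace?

Ballots ranking Dave above Grace: 6.
Ballots ranking Grace above Dave: 3.
So 6 of 9 voters prefer Dave to Grace.

6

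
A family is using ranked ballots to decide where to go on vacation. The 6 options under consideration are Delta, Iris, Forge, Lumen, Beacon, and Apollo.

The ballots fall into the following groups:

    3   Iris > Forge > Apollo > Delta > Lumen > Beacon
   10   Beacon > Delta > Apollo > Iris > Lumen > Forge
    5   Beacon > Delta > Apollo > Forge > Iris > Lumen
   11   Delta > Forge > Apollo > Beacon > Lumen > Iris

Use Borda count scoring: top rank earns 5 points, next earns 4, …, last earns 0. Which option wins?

Borda scores:
  Delta: 3·2 + 10·4 + 5·4 + 11·5 = 121
  Iris: 3·5 + 10·2 + 5·1 + 11·0 = 40
  Forge: 3·4 + 10·0 + 5·2 + 11·4 = 66
  Lumen: 3·1 + 10·1 + 5·0 + 11·1 = 24
  Beacon: 3·0 + 10·5 + 5·5 + 11·2 = 97
  Apollo: 3·3 + 10·3 + 5·3 + 11·3 = 87
Delta has the highest total.

Delta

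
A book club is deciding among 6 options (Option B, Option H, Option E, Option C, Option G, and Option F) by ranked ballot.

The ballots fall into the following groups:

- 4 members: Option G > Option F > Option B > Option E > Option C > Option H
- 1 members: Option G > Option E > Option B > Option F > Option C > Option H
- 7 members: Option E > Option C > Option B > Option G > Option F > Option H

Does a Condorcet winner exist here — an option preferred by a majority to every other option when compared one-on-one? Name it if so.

Option E

Head-to-head results (12 voters total):
Option B vs Option H: Option B wins 12–0.
Option B vs Option E: Option E wins 8–4.
Option B vs Option C: Option C wins 7–5.
Option B vs Option G: Option B wins 7–5.
Option B vs Option F: Option B wins 8–4.
Option H vs Option E: Option E wins 12–0.
Option H vs Option C: Option C wins 12–0.
Option H vs Option G: Option G wins 12–0.
Option H vs Option F: Option F wins 12–0.
Option E vs Option C: Option E wins 12–0.
Option E vs Option G: Option E wins 7–5.
Option E vs Option F: Option E wins 8–4.
Option C vs Option G: Option C wins 7–5.
Option C vs Option F: Option C wins 7–5.
Option G vs Option F: Option G wins 12–0.
Option E beats each rival — Option B (8–4), Option H (12–0), Option C (12–0), Option G (7–5), Option F (8–4) — so Option E is the Condorcet winner.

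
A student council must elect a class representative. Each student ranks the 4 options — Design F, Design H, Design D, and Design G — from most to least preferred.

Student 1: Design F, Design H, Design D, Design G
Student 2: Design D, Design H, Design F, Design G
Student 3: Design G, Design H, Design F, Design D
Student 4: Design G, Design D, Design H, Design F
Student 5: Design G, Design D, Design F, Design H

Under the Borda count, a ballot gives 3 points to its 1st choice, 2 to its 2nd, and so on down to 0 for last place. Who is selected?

Borda scores:
  Design F: 3 + 1 + 1 + 0 + 1 = 6
  Design H: 2 + 2 + 2 + 1 + 0 = 7
  Design D: 1 + 3 + 0 + 2 + 2 = 8
  Design G: 0 + 0 + 3 + 3 + 3 = 9
Design G has the highest total.

Design G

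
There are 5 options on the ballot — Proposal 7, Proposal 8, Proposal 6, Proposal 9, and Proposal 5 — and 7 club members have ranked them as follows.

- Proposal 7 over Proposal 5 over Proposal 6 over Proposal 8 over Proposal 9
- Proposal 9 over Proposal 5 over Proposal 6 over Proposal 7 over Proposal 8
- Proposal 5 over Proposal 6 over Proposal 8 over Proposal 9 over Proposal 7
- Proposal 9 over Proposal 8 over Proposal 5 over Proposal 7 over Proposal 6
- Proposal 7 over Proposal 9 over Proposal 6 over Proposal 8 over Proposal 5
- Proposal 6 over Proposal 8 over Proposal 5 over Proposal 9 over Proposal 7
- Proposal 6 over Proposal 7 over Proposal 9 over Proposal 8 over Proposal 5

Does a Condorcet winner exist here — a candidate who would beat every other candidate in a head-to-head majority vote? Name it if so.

Head-to-head results (7 voters total):
Proposal 7 vs Proposal 8: Proposal 7 wins 4–3.
Proposal 7 vs Proposal 6: Proposal 6 wins 4–3.
Proposal 7 vs Proposal 9: Proposal 9 wins 4–3.
Proposal 7 vs Proposal 5: Proposal 5 wins 4–3.
Proposal 8 vs Proposal 6: Proposal 6 wins 6–1.
Proposal 8 vs Proposal 9: Proposal 9 wins 4–3.
Proposal 8 vs Proposal 5: Proposal 8 wins 4–3.
Proposal 6 vs Proposal 9: Proposal 6 wins 4–3.
Proposal 6 vs Proposal 5: Proposal 5 wins 4–3.
Proposal 9 vs Proposal 5: Proposal 9 wins 4–3.
No candidate beats all others: Proposal 7 beats Proposal 8 beats Proposal 5 beats Proposal 7, a majority cycle.

There is no Condorcet winner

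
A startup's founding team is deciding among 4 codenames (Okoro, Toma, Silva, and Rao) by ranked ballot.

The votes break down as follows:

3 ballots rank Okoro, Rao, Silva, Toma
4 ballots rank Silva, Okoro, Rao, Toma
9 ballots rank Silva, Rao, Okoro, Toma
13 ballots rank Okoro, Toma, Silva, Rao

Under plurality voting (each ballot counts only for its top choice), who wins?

Okoro

First-place vote totals:
  Okoro: 16
  Toma: 0
  Silva: 13
  Rao: 0
Okoro has the most first-place votes.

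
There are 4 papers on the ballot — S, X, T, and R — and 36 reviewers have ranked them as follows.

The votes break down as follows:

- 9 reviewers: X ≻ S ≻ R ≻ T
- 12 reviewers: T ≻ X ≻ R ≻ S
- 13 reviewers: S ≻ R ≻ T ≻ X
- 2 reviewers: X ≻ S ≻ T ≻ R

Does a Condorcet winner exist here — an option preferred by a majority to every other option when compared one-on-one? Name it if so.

None — there is no Condorcet winner

Head-to-head results (36 voters total):
S vs X: X wins 23–13.
S vs T: S wins 24–12.
S vs R: S wins 24–12.
X vs T: T wins 25–11.
X vs R: X wins 23–13.
T vs R: R wins 22–14.
No candidate beats all others: S beats T beats X beats S, a majority cycle.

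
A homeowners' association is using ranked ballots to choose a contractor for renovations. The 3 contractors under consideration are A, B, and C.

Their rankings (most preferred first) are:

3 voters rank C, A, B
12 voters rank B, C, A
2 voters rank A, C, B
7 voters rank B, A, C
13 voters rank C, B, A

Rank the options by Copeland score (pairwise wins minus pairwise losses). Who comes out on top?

Pairwise results:
  A vs B: B wins 32–5.
  A vs C: C wins 28–9.
  B vs C: B wins 19–18.
Copeland scores (wins − losses):
  A: 0 − 2 = -2
  B: 2 − 0 = 2
  C: 1 − 1 = 0
B has the best Copeland score.

B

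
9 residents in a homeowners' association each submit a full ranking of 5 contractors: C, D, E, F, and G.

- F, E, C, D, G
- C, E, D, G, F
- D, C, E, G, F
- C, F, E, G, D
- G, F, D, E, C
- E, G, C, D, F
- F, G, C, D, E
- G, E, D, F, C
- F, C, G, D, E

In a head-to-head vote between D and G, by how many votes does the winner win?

3

Ballots ranking D above G: 3.
Ballots ranking G above D: 6.
G wins 6–3, a margin of 3.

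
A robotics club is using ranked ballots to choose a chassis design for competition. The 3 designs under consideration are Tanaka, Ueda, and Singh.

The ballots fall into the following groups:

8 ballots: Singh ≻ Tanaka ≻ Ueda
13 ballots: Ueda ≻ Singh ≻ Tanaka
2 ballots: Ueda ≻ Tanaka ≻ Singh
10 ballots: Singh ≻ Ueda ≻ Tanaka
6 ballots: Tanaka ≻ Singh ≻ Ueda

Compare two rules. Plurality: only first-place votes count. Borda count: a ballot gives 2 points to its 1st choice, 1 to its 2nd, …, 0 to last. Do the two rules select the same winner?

Plurality first-place counts: Tanaka 6, Ueda 15, Singh 18 → Singh.
Borda totals: Tanaka 22, Ueda 40, Singh 55 → Singh.
The two rules agree on Singh.

Yes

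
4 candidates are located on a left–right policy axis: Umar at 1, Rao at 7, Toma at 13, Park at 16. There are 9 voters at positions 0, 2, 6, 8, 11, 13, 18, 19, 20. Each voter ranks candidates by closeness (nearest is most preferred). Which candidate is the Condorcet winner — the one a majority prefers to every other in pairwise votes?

With single-peaked preferences on a line, the Condorcet winner is the candidate closest to the median voter.
The median voter (position 11) is closest to Toma at 13.
Check: Toma vs Rao — voters closer to Toma: 5 of 9.

Toma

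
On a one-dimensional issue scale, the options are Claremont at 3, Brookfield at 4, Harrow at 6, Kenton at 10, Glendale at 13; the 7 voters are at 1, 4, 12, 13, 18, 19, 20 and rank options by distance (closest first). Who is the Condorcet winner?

Glendale

With single-peaked preferences on a line, the Condorcet winner is the candidate closest to the median voter.
The median voter (position 13) is closest to Glendale at 13.
Check: Glendale vs Brookfield — voters closer to Glendale: 5 of 7.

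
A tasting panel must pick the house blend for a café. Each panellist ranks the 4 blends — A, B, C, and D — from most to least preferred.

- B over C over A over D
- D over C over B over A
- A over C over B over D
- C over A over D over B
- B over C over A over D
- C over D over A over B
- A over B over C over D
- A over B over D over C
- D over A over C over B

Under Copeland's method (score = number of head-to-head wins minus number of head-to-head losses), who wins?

Pairwise results:
  A vs B: A wins 6–3.
  A vs C: C wins 5–4.
  A vs D: A wins 6–3.
  B vs C: C wins 5–4.
  B vs D: B wins 5–4.
  C vs D: C wins 6–3.
Copeland scores (wins − losses):
  A: 2 − 1 = 1
  B: 1 − 2 = -1
  C: 3 − 0 = 3
  D: 0 − 3 = -3
C has the best Copeland score.

C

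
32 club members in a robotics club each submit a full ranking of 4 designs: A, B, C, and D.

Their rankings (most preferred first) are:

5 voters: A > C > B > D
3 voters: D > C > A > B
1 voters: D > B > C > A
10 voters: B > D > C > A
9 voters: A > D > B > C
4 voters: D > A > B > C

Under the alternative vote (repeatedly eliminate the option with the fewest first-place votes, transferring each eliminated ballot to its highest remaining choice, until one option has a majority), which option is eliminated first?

Round 1: A 14, B 10, D 8, C 0. C has the fewest and is eliminated.
Round 2: A 14, B 10, D 8. D has the fewest and is eliminated.
Round 3: A 21, B 11. A has a majority.

C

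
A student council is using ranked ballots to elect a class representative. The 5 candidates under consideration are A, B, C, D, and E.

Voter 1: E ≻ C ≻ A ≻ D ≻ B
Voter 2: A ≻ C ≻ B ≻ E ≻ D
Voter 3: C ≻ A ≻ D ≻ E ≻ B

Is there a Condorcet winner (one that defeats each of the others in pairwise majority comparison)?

Head-to-head results (3 voters total):
A vs B: A wins 3–0.
A vs C: C wins 2–1.
A vs D: A wins 3–0.
A vs E: A wins 2–1.
B vs C: C wins 3–0.
B vs D: D wins 2–1.
B vs E: E wins 2–1.
C vs D: C wins 3–0.
C vs E: C wins 2–1.
D vs E: E wins 2–1.
C beats each rival — A (2–1), B (3–0), D (3–0), E (2–1) — so C is the Condorcet winner.

Yes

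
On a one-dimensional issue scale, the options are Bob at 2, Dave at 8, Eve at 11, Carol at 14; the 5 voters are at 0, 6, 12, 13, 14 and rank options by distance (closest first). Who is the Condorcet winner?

With single-peaked preferences on a line, the Condorcet winner is the candidate closest to the median voter.
The median voter (position 12) is closest to Eve at 11.
Check: Eve vs Dave — voters closer to Eve: 3 of 5.

Eve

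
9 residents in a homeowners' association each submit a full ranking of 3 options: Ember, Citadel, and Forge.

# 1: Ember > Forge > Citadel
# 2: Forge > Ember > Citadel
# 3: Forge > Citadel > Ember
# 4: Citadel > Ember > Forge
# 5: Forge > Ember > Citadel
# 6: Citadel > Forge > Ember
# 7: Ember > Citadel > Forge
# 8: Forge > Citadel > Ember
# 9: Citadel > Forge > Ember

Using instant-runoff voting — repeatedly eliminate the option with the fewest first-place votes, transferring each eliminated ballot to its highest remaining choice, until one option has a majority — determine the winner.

Forge

Round 1: Forge 4, Citadel 3, Ember 2. Ember has the fewest and is eliminated.
Round 2: Forge 5, Citadel 4. Forge has a majority.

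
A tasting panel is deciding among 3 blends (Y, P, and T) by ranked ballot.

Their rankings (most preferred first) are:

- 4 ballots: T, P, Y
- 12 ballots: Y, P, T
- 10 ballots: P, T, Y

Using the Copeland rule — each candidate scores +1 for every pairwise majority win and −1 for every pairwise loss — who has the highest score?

P

Pairwise results:
  Y vs P: P wins 14–12.
  Y vs T: T wins 14–12.
  P vs T: P wins 22–4.
Copeland scores (wins − losses):
  Y: 0 − 2 = -2
  P: 2 − 0 = 2
  T: 1 − 1 = 0
P has the best Copeland score.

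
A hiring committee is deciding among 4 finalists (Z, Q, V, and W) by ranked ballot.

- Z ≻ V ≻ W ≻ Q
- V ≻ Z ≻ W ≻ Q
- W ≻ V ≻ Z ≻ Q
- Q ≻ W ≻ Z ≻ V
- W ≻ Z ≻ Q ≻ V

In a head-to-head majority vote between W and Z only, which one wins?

W

Ballots ranking W above Z: 3.
Ballots ranking Z above W: 2.
W wins the head-to-head, 3–2.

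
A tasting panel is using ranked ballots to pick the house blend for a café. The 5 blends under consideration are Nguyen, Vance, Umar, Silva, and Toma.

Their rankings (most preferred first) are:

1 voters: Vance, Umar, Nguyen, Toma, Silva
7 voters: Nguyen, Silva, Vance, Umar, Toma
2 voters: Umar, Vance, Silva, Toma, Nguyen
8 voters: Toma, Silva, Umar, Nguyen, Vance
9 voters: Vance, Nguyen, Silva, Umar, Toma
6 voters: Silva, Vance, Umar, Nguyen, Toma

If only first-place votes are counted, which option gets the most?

Vance

First-place vote totals:
  Nguyen: 7
  Vance: 10
  Umar: 2
  Silva: 6
  Toma: 8
Vance has the most first-place votes.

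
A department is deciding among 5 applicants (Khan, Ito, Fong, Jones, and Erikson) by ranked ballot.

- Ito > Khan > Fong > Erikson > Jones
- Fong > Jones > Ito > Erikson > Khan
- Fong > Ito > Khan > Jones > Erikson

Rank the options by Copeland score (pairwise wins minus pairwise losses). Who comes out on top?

Fong

Pairwise results:
  Khan vs Ito: Ito wins 3–0.
  Khan vs Fong: Fong wins 2–1.
  Khan vs Jones: Khan wins 2–1.
  Khan vs Erikson: Khan wins 2–1.
  Ito vs Fong: Fong wins 2–1.
  Ito vs Jones: Ito wins 2–1.
  Ito vs Erikson: Ito wins 3–0.
  Fong vs Jones: Fong wins 3–0.
  Fong vs Erikson: Fong wins 3–0.
  Jones vs Erikson: Jones wins 2–1.
Copeland scores (wins − losses):
  Khan: 2 − 2 = 0
  Ito: 3 − 1 = 2
  Fong: 4 − 0 = 4
  Jones: 1 − 3 = -2
  Erikson: 0 − 4 = -4
Fong has the best Copeland score.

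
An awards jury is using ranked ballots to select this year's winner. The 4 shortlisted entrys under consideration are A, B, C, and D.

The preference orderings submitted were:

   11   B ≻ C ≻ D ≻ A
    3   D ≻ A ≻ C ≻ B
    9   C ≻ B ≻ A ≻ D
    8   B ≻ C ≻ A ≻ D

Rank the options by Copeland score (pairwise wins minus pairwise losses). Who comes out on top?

B

Pairwise results:
  A vs B: B wins 28–3.
  A vs C: C wins 28–3.
  A vs D: A wins 17–14.
  B vs C: B wins 19–12.
  B vs D: B wins 28–3.
  C vs D: C wins 28–3.
Copeland scores (wins − losses):
  A: 1 − 2 = -1
  B: 3 − 0 = 3
  C: 2 − 1 = 1
  D: 0 − 3 = -3
B has the best Copeland score.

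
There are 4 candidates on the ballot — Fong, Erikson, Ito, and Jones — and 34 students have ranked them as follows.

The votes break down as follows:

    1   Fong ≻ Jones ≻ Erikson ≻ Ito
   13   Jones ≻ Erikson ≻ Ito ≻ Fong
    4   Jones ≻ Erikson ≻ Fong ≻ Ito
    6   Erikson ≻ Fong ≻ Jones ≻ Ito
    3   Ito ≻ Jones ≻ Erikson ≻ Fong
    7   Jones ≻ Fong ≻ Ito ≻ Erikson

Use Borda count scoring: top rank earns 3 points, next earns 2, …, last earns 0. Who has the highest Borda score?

Borda scores:
  Fong: 3 + 13·0 + 4·1 + 6·2 + 3·0 + 7·2 = 33
  Erikson: 1 + 13·2 + 4·2 + 6·3 + 3·1 + 7·0 = 56
  Ito: 0 + 13·1 + 4·0 + 6·0 + 3·3 + 7·1 = 29
  Jones: 2 + 13·3 + 4·3 + 6·1 + 3·2 + 7·3 = 86
Jones has the highest total.

Jones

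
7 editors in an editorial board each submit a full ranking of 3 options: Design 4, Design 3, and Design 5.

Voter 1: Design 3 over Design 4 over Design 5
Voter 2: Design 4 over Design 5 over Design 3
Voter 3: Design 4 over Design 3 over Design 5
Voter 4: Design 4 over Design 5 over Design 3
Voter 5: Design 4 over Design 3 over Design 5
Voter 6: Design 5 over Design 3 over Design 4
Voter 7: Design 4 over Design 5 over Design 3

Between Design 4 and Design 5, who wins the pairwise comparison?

Ballots ranking Design 4 above Design 5: 6.
Ballots ranking Design 5 above Design 4: 1.
Design 4 wins the head-to-head, 6–1.

Design 4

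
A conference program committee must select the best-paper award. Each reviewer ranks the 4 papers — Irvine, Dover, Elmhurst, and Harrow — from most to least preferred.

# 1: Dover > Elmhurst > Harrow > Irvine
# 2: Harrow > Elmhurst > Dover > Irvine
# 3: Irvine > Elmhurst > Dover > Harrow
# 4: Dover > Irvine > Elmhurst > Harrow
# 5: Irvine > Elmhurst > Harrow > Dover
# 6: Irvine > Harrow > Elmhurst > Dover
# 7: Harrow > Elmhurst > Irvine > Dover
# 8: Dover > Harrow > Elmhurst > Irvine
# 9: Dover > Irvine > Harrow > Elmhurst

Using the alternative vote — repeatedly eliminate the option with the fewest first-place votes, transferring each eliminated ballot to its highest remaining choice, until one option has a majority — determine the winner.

Round 1: Dover 4, Irvine 3, Harrow 2, Elmhurst 0. Elmhurst has the fewest and is eliminated.
Round 2: Dover 4, Irvine 3, Harrow 2. Harrow has the fewest and is eliminated.
Round 3: Dover 5, Irvine 4. Dover has a majority.

Dover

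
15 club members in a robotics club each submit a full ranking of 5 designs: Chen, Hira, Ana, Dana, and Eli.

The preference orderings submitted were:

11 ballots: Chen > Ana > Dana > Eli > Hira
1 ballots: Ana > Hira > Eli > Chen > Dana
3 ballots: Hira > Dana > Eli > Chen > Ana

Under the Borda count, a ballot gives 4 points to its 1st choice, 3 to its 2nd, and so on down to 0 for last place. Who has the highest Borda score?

Borda scores:
  Chen: 11·4 + 1 + 3·1 = 48
  Hira: 11·0 + 3 + 3·4 = 15
  Ana: 11·3 + 4 + 3·0 = 37
  Dana: 11·2 + 0 + 3·3 = 31
  Eli: 11·1 + 2 + 3·2 = 19
Chen has the highest total.

Chen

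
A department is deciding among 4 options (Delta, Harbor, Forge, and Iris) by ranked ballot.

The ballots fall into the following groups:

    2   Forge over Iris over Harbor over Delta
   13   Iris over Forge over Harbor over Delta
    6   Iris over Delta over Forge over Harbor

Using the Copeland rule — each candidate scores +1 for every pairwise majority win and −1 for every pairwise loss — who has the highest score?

Pairwise results:
  Delta vs Harbor: Harbor wins 15–6.
  Delta vs Forge: Forge wins 15–6.
  Delta vs Iris: Iris wins 21–0.
  Harbor vs Forge: Forge wins 21–0.
  Harbor vs Iris: Iris wins 21–0.
  Forge vs Iris: Iris wins 19–2.
Copeland scores (wins − losses):
  Delta: 0 − 3 = -3
  Harbor: 1 − 2 = -1
  Forge: 2 − 1 = 1
  Iris: 3 − 0 = 3
Iris has the best Copeland score.

Iris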